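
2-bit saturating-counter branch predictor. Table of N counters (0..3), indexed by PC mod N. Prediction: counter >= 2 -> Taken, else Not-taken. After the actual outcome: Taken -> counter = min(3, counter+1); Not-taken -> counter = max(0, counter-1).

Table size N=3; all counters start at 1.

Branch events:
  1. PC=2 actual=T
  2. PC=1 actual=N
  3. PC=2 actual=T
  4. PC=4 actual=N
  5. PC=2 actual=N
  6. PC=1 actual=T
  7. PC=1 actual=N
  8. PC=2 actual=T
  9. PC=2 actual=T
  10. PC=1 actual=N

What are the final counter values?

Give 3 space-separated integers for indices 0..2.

Ev 1: PC=2 idx=2 pred=N actual=T -> ctr[2]=2
Ev 2: PC=1 idx=1 pred=N actual=N -> ctr[1]=0
Ev 3: PC=2 idx=2 pred=T actual=T -> ctr[2]=3
Ev 4: PC=4 idx=1 pred=N actual=N -> ctr[1]=0
Ev 5: PC=2 idx=2 pred=T actual=N -> ctr[2]=2
Ev 6: PC=1 idx=1 pred=N actual=T -> ctr[1]=1
Ev 7: PC=1 idx=1 pred=N actual=N -> ctr[1]=0
Ev 8: PC=2 idx=2 pred=T actual=T -> ctr[2]=3
Ev 9: PC=2 idx=2 pred=T actual=T -> ctr[2]=3
Ev 10: PC=1 idx=1 pred=N actual=N -> ctr[1]=0

Answer: 1 0 3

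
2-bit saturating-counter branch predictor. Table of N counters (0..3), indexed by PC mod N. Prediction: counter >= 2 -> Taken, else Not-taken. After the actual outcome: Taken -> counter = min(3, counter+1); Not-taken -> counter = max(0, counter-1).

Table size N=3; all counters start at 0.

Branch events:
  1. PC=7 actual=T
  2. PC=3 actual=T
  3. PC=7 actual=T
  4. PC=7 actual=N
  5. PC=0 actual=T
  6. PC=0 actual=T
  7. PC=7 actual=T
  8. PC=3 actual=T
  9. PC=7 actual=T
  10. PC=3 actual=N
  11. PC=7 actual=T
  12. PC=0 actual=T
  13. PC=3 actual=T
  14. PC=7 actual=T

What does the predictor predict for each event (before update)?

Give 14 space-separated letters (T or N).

Answer: N N N T N T N T T T T T T T

Derivation:
Ev 1: PC=7 idx=1 pred=N actual=T -> ctr[1]=1
Ev 2: PC=3 idx=0 pred=N actual=T -> ctr[0]=1
Ev 3: PC=7 idx=1 pred=N actual=T -> ctr[1]=2
Ev 4: PC=7 idx=1 pred=T actual=N -> ctr[1]=1
Ev 5: PC=0 idx=0 pred=N actual=T -> ctr[0]=2
Ev 6: PC=0 idx=0 pred=T actual=T -> ctr[0]=3
Ev 7: PC=7 idx=1 pred=N actual=T -> ctr[1]=2
Ev 8: PC=3 idx=0 pred=T actual=T -> ctr[0]=3
Ev 9: PC=7 idx=1 pred=T actual=T -> ctr[1]=3
Ev 10: PC=3 idx=0 pred=T actual=N -> ctr[0]=2
Ev 11: PC=7 idx=1 pred=T actual=T -> ctr[1]=3
Ev 12: PC=0 idx=0 pred=T actual=T -> ctr[0]=3
Ev 13: PC=3 idx=0 pred=T actual=T -> ctr[0]=3
Ev 14: PC=7 idx=1 pred=T actual=T -> ctr[1]=3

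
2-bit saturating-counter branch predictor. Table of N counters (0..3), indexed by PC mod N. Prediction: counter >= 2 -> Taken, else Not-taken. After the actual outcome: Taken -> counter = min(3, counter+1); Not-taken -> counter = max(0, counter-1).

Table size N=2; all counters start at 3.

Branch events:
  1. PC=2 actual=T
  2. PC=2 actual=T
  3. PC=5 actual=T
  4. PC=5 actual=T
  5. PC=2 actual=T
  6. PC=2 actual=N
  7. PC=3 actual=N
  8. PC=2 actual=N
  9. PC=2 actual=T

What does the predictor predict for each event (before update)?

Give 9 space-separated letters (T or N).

Ev 1: PC=2 idx=0 pred=T actual=T -> ctr[0]=3
Ev 2: PC=2 idx=0 pred=T actual=T -> ctr[0]=3
Ev 3: PC=5 idx=1 pred=T actual=T -> ctr[1]=3
Ev 4: PC=5 idx=1 pred=T actual=T -> ctr[1]=3
Ev 5: PC=2 idx=0 pred=T actual=T -> ctr[0]=3
Ev 6: PC=2 idx=0 pred=T actual=N -> ctr[0]=2
Ev 7: PC=3 idx=1 pred=T actual=N -> ctr[1]=2
Ev 8: PC=2 idx=0 pred=T actual=N -> ctr[0]=1
Ev 9: PC=2 idx=0 pred=N actual=T -> ctr[0]=2

Answer: T T T T T T T T N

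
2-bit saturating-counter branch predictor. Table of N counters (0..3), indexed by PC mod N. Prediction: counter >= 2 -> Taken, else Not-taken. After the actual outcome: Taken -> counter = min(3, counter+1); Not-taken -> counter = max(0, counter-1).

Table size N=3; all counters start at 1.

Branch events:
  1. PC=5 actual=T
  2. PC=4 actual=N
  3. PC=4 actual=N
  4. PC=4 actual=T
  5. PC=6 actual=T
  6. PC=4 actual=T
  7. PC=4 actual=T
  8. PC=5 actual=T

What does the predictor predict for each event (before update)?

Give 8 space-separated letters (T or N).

Answer: N N N N N N T T

Derivation:
Ev 1: PC=5 idx=2 pred=N actual=T -> ctr[2]=2
Ev 2: PC=4 idx=1 pred=N actual=N -> ctr[1]=0
Ev 3: PC=4 idx=1 pred=N actual=N -> ctr[1]=0
Ev 4: PC=4 idx=1 pred=N actual=T -> ctr[1]=1
Ev 5: PC=6 idx=0 pred=N actual=T -> ctr[0]=2
Ev 6: PC=4 idx=1 pred=N actual=T -> ctr[1]=2
Ev 7: PC=4 idx=1 pred=T actual=T -> ctr[1]=3
Ev 8: PC=5 idx=2 pred=T actual=T -> ctr[2]=3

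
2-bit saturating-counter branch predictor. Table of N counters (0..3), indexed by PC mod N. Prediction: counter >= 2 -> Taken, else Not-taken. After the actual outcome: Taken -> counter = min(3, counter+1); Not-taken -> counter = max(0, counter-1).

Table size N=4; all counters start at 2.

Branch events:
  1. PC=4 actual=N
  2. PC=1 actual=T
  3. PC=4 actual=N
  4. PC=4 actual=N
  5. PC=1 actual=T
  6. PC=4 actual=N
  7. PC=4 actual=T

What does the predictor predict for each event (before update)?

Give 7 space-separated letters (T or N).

Ev 1: PC=4 idx=0 pred=T actual=N -> ctr[0]=1
Ev 2: PC=1 idx=1 pred=T actual=T -> ctr[1]=3
Ev 3: PC=4 idx=0 pred=N actual=N -> ctr[0]=0
Ev 4: PC=4 idx=0 pred=N actual=N -> ctr[0]=0
Ev 5: PC=1 idx=1 pred=T actual=T -> ctr[1]=3
Ev 6: PC=4 idx=0 pred=N actual=N -> ctr[0]=0
Ev 7: PC=4 idx=0 pred=N actual=T -> ctr[0]=1

Answer: T T N N T N N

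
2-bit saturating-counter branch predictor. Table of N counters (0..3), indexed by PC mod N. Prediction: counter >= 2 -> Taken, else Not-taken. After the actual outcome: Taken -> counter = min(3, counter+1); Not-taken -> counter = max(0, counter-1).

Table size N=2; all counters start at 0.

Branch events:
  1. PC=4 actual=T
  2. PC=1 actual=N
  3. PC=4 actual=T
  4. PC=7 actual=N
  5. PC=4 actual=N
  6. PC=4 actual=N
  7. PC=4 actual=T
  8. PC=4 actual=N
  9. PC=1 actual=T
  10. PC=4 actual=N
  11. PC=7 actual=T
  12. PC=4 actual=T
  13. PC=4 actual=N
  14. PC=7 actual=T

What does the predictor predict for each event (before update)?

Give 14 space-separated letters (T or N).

Answer: N N N N T N N N N N N N N T

Derivation:
Ev 1: PC=4 idx=0 pred=N actual=T -> ctr[0]=1
Ev 2: PC=1 idx=1 pred=N actual=N -> ctr[1]=0
Ev 3: PC=4 idx=0 pred=N actual=T -> ctr[0]=2
Ev 4: PC=7 idx=1 pred=N actual=N -> ctr[1]=0
Ev 5: PC=4 idx=0 pred=T actual=N -> ctr[0]=1
Ev 6: PC=4 idx=0 pred=N actual=N -> ctr[0]=0
Ev 7: PC=4 idx=0 pred=N actual=T -> ctr[0]=1
Ev 8: PC=4 idx=0 pred=N actual=N -> ctr[0]=0
Ev 9: PC=1 idx=1 pred=N actual=T -> ctr[1]=1
Ev 10: PC=4 idx=0 pred=N actual=N -> ctr[0]=0
Ev 11: PC=7 idx=1 pred=N actual=T -> ctr[1]=2
Ev 12: PC=4 idx=0 pred=N actual=T -> ctr[0]=1
Ev 13: PC=4 idx=0 pred=N actual=N -> ctr[0]=0
Ev 14: PC=7 idx=1 pred=T actual=T -> ctr[1]=3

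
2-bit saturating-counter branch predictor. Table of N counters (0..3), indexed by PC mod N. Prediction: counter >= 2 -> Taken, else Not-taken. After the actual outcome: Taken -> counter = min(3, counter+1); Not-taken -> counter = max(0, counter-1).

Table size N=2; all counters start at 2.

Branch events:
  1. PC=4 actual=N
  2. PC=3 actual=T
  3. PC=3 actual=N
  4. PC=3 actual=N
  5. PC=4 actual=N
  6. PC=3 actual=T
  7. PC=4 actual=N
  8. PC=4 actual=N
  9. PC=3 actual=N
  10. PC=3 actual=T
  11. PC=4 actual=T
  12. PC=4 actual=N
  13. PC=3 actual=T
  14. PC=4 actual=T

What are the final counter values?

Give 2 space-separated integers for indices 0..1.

Answer: 1 3

Derivation:
Ev 1: PC=4 idx=0 pred=T actual=N -> ctr[0]=1
Ev 2: PC=3 idx=1 pred=T actual=T -> ctr[1]=3
Ev 3: PC=3 idx=1 pred=T actual=N -> ctr[1]=2
Ev 4: PC=3 idx=1 pred=T actual=N -> ctr[1]=1
Ev 5: PC=4 idx=0 pred=N actual=N -> ctr[0]=0
Ev 6: PC=3 idx=1 pred=N actual=T -> ctr[1]=2
Ev 7: PC=4 idx=0 pred=N actual=N -> ctr[0]=0
Ev 8: PC=4 idx=0 pred=N actual=N -> ctr[0]=0
Ev 9: PC=3 idx=1 pred=T actual=N -> ctr[1]=1
Ev 10: PC=3 idx=1 pred=N actual=T -> ctr[1]=2
Ev 11: PC=4 idx=0 pred=N actual=T -> ctr[0]=1
Ev 12: PC=4 idx=0 pred=N actual=N -> ctr[0]=0
Ev 13: PC=3 idx=1 pred=T actual=T -> ctr[1]=3
Ev 14: PC=4 idx=0 pred=N actual=T -> ctr[0]=1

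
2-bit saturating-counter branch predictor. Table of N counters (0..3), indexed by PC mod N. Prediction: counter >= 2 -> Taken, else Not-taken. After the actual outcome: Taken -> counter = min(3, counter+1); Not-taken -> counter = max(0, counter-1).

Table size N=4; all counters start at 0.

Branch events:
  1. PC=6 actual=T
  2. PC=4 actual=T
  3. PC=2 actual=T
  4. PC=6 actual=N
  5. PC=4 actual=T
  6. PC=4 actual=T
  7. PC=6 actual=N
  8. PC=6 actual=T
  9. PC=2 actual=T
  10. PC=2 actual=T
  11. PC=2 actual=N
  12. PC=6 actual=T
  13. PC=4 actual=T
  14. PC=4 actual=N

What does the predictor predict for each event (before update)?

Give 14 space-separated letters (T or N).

Ev 1: PC=6 idx=2 pred=N actual=T -> ctr[2]=1
Ev 2: PC=4 idx=0 pred=N actual=T -> ctr[0]=1
Ev 3: PC=2 idx=2 pred=N actual=T -> ctr[2]=2
Ev 4: PC=6 idx=2 pred=T actual=N -> ctr[2]=1
Ev 5: PC=4 idx=0 pred=N actual=T -> ctr[0]=2
Ev 6: PC=4 idx=0 pred=T actual=T -> ctr[0]=3
Ev 7: PC=6 idx=2 pred=N actual=N -> ctr[2]=0
Ev 8: PC=6 idx=2 pred=N actual=T -> ctr[2]=1
Ev 9: PC=2 idx=2 pred=N actual=T -> ctr[2]=2
Ev 10: PC=2 idx=2 pred=T actual=T -> ctr[2]=3
Ev 11: PC=2 idx=2 pred=T actual=N -> ctr[2]=2
Ev 12: PC=6 idx=2 pred=T actual=T -> ctr[2]=3
Ev 13: PC=4 idx=0 pred=T actual=T -> ctr[0]=3
Ev 14: PC=4 idx=0 pred=T actual=N -> ctr[0]=2

Answer: N N N T N T N N N T T T T T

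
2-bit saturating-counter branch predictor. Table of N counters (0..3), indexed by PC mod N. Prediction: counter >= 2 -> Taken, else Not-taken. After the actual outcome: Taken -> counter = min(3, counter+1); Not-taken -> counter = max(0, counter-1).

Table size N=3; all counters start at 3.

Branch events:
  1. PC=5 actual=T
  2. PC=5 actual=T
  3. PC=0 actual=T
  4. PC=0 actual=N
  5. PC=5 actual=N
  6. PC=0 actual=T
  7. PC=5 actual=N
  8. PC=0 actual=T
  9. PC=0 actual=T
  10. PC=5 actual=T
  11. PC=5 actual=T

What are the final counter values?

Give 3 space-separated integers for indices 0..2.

Ev 1: PC=5 idx=2 pred=T actual=T -> ctr[2]=3
Ev 2: PC=5 idx=2 pred=T actual=T -> ctr[2]=3
Ev 3: PC=0 idx=0 pred=T actual=T -> ctr[0]=3
Ev 4: PC=0 idx=0 pred=T actual=N -> ctr[0]=2
Ev 5: PC=5 idx=2 pred=T actual=N -> ctr[2]=2
Ev 6: PC=0 idx=0 pred=T actual=T -> ctr[0]=3
Ev 7: PC=5 idx=2 pred=T actual=N -> ctr[2]=1
Ev 8: PC=0 idx=0 pred=T actual=T -> ctr[0]=3
Ev 9: PC=0 idx=0 pred=T actual=T -> ctr[0]=3
Ev 10: PC=5 idx=2 pred=N actual=T -> ctr[2]=2
Ev 11: PC=5 idx=2 pred=T actual=T -> ctr[2]=3

Answer: 3 3 3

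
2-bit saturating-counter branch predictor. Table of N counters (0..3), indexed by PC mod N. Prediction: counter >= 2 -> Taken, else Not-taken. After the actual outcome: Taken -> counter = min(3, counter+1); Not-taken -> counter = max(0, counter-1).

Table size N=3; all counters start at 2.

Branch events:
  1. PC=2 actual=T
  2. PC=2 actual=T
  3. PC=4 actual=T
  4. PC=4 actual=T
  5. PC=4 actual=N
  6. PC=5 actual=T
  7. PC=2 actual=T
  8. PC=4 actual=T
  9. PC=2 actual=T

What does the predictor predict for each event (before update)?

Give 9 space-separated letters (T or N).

Ev 1: PC=2 idx=2 pred=T actual=T -> ctr[2]=3
Ev 2: PC=2 idx=2 pred=T actual=T -> ctr[2]=3
Ev 3: PC=4 idx=1 pred=T actual=T -> ctr[1]=3
Ev 4: PC=4 idx=1 pred=T actual=T -> ctr[1]=3
Ev 5: PC=4 idx=1 pred=T actual=N -> ctr[1]=2
Ev 6: PC=5 idx=2 pred=T actual=T -> ctr[2]=3
Ev 7: PC=2 idx=2 pred=T actual=T -> ctr[2]=3
Ev 8: PC=4 idx=1 pred=T actual=T -> ctr[1]=3
Ev 9: PC=2 idx=2 pred=T actual=T -> ctr[2]=3

Answer: T T T T T T T T T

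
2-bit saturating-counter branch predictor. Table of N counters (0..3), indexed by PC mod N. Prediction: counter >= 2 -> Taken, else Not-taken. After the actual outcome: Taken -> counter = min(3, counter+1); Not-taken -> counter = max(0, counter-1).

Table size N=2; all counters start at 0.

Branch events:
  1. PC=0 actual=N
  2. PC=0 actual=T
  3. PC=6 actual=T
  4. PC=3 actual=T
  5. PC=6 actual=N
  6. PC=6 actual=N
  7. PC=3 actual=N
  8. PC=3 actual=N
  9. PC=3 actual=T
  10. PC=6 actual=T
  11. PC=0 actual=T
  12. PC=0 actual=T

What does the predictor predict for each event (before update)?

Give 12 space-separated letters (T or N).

Ev 1: PC=0 idx=0 pred=N actual=N -> ctr[0]=0
Ev 2: PC=0 idx=0 pred=N actual=T -> ctr[0]=1
Ev 3: PC=6 idx=0 pred=N actual=T -> ctr[0]=2
Ev 4: PC=3 idx=1 pred=N actual=T -> ctr[1]=1
Ev 5: PC=6 idx=0 pred=T actual=N -> ctr[0]=1
Ev 6: PC=6 idx=0 pred=N actual=N -> ctr[0]=0
Ev 7: PC=3 idx=1 pred=N actual=N -> ctr[1]=0
Ev 8: PC=3 idx=1 pred=N actual=N -> ctr[1]=0
Ev 9: PC=3 idx=1 pred=N actual=T -> ctr[1]=1
Ev 10: PC=6 idx=0 pred=N actual=T -> ctr[0]=1
Ev 11: PC=0 idx=0 pred=N actual=T -> ctr[0]=2
Ev 12: PC=0 idx=0 pred=T actual=T -> ctr[0]=3

Answer: N N N N T N N N N N N T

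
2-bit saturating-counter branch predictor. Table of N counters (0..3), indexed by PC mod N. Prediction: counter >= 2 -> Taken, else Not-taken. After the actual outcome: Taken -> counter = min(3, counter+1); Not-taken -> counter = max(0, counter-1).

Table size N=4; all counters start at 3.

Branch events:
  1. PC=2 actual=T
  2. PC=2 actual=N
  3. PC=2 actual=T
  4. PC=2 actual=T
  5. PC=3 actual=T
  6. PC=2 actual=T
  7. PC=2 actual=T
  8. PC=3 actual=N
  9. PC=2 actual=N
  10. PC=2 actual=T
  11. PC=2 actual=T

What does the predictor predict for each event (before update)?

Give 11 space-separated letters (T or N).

Answer: T T T T T T T T T T T

Derivation:
Ev 1: PC=2 idx=2 pred=T actual=T -> ctr[2]=3
Ev 2: PC=2 idx=2 pred=T actual=N -> ctr[2]=2
Ev 3: PC=2 idx=2 pred=T actual=T -> ctr[2]=3
Ev 4: PC=2 idx=2 pred=T actual=T -> ctr[2]=3
Ev 5: PC=3 idx=3 pred=T actual=T -> ctr[3]=3
Ev 6: PC=2 idx=2 pred=T actual=T -> ctr[2]=3
Ev 7: PC=2 idx=2 pred=T actual=T -> ctr[2]=3
Ev 8: PC=3 idx=3 pred=T actual=N -> ctr[3]=2
Ev 9: PC=2 idx=2 pred=T actual=N -> ctr[2]=2
Ev 10: PC=2 idx=2 pred=T actual=T -> ctr[2]=3
Ev 11: PC=2 idx=2 pred=T actual=T -> ctr[2]=3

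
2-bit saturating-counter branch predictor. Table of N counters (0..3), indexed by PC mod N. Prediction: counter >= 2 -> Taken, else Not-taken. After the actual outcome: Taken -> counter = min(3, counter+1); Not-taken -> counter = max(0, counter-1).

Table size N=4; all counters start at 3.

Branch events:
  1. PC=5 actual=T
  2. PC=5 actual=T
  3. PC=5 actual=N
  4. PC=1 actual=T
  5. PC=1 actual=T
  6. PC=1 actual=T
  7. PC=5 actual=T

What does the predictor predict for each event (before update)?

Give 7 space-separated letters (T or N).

Answer: T T T T T T T

Derivation:
Ev 1: PC=5 idx=1 pred=T actual=T -> ctr[1]=3
Ev 2: PC=5 idx=1 pred=T actual=T -> ctr[1]=3
Ev 3: PC=5 idx=1 pred=T actual=N -> ctr[1]=2
Ev 4: PC=1 idx=1 pred=T actual=T -> ctr[1]=3
Ev 5: PC=1 idx=1 pred=T actual=T -> ctr[1]=3
Ev 6: PC=1 idx=1 pred=T actual=T -> ctr[1]=3
Ev 7: PC=5 idx=1 pred=T actual=T -> ctr[1]=3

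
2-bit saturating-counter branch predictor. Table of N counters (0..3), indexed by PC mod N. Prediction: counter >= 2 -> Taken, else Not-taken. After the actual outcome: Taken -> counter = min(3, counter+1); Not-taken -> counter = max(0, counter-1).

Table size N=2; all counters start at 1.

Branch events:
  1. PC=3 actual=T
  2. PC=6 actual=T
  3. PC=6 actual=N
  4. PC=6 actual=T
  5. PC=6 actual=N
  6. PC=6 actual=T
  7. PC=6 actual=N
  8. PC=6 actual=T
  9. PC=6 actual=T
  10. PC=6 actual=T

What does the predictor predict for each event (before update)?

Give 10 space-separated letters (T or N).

Ev 1: PC=3 idx=1 pred=N actual=T -> ctr[1]=2
Ev 2: PC=6 idx=0 pred=N actual=T -> ctr[0]=2
Ev 3: PC=6 idx=0 pred=T actual=N -> ctr[0]=1
Ev 4: PC=6 idx=0 pred=N actual=T -> ctr[0]=2
Ev 5: PC=6 idx=0 pred=T actual=N -> ctr[0]=1
Ev 6: PC=6 idx=0 pred=N actual=T -> ctr[0]=2
Ev 7: PC=6 idx=0 pred=T actual=N -> ctr[0]=1
Ev 8: PC=6 idx=0 pred=N actual=T -> ctr[0]=2
Ev 9: PC=6 idx=0 pred=T actual=T -> ctr[0]=3
Ev 10: PC=6 idx=0 pred=T actual=T -> ctr[0]=3

Answer: N N T N T N T N T T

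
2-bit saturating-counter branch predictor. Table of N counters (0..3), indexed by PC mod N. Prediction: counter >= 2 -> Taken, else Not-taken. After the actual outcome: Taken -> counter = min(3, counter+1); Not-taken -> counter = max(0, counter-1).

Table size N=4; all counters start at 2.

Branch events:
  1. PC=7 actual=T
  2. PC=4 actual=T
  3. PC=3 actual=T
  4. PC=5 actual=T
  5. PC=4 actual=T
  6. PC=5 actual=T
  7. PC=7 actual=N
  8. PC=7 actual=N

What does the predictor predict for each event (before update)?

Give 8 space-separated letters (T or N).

Ev 1: PC=7 idx=3 pred=T actual=T -> ctr[3]=3
Ev 2: PC=4 idx=0 pred=T actual=T -> ctr[0]=3
Ev 3: PC=3 idx=3 pred=T actual=T -> ctr[3]=3
Ev 4: PC=5 idx=1 pred=T actual=T -> ctr[1]=3
Ev 5: PC=4 idx=0 pred=T actual=T -> ctr[0]=3
Ev 6: PC=5 idx=1 pred=T actual=T -> ctr[1]=3
Ev 7: PC=7 idx=3 pred=T actual=N -> ctr[3]=2
Ev 8: PC=7 idx=3 pred=T actual=N -> ctr[3]=1

Answer: T T T T T T T T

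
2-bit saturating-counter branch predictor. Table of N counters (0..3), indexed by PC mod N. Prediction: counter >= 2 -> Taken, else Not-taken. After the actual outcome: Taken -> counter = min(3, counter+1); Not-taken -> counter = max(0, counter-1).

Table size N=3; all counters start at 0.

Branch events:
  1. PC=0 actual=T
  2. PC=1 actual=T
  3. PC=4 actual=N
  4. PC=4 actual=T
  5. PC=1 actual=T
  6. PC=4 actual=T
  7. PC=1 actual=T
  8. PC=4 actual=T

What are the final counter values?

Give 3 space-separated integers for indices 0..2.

Answer: 1 3 0

Derivation:
Ev 1: PC=0 idx=0 pred=N actual=T -> ctr[0]=1
Ev 2: PC=1 idx=1 pred=N actual=T -> ctr[1]=1
Ev 3: PC=4 idx=1 pred=N actual=N -> ctr[1]=0
Ev 4: PC=4 idx=1 pred=N actual=T -> ctr[1]=1
Ev 5: PC=1 idx=1 pred=N actual=T -> ctr[1]=2
Ev 6: PC=4 idx=1 pred=T actual=T -> ctr[1]=3
Ev 7: PC=1 idx=1 pred=T actual=T -> ctr[1]=3
Ev 8: PC=4 idx=1 pred=T actual=T -> ctr[1]=3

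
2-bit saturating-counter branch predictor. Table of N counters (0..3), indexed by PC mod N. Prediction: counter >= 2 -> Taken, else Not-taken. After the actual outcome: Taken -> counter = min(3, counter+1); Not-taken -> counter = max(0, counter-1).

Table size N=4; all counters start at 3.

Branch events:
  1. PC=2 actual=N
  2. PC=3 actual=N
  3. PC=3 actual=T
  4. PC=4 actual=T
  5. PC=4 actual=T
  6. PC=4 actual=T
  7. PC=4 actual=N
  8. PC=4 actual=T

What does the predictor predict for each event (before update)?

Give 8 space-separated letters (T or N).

Answer: T T T T T T T T

Derivation:
Ev 1: PC=2 idx=2 pred=T actual=N -> ctr[2]=2
Ev 2: PC=3 idx=3 pred=T actual=N -> ctr[3]=2
Ev 3: PC=3 idx=3 pred=T actual=T -> ctr[3]=3
Ev 4: PC=4 idx=0 pred=T actual=T -> ctr[0]=3
Ev 5: PC=4 idx=0 pred=T actual=T -> ctr[0]=3
Ev 6: PC=4 idx=0 pred=T actual=T -> ctr[0]=3
Ev 7: PC=4 idx=0 pred=T actual=N -> ctr[0]=2
Ev 8: PC=4 idx=0 pred=T actual=T -> ctr[0]=3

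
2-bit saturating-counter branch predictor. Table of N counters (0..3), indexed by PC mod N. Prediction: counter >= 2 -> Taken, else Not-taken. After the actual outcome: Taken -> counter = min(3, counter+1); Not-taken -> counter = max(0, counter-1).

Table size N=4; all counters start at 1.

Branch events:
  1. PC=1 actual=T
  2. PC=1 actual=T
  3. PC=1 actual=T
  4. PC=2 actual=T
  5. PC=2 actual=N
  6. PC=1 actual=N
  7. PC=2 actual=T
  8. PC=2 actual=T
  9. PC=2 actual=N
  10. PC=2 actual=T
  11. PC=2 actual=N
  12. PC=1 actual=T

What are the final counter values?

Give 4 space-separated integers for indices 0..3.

Answer: 1 3 2 1

Derivation:
Ev 1: PC=1 idx=1 pred=N actual=T -> ctr[1]=2
Ev 2: PC=1 idx=1 pred=T actual=T -> ctr[1]=3
Ev 3: PC=1 idx=1 pred=T actual=T -> ctr[1]=3
Ev 4: PC=2 idx=2 pred=N actual=T -> ctr[2]=2
Ev 5: PC=2 idx=2 pred=T actual=N -> ctr[2]=1
Ev 6: PC=1 idx=1 pred=T actual=N -> ctr[1]=2
Ev 7: PC=2 idx=2 pred=N actual=T -> ctr[2]=2
Ev 8: PC=2 idx=2 pred=T actual=T -> ctr[2]=3
Ev 9: PC=2 idx=2 pred=T actual=N -> ctr[2]=2
Ev 10: PC=2 idx=2 pred=T actual=T -> ctr[2]=3
Ev 11: PC=2 idx=2 pred=T actual=N -> ctr[2]=2
Ev 12: PC=1 idx=1 pred=T actual=T -> ctr[1]=3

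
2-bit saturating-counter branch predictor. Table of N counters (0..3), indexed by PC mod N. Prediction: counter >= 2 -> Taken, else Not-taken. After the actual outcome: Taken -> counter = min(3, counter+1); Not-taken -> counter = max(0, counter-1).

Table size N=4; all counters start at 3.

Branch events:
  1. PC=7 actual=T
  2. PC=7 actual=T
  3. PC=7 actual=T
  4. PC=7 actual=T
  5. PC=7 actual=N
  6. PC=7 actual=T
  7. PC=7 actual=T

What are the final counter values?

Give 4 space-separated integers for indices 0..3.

Ev 1: PC=7 idx=3 pred=T actual=T -> ctr[3]=3
Ev 2: PC=7 idx=3 pred=T actual=T -> ctr[3]=3
Ev 3: PC=7 idx=3 pred=T actual=T -> ctr[3]=3
Ev 4: PC=7 idx=3 pred=T actual=T -> ctr[3]=3
Ev 5: PC=7 idx=3 pred=T actual=N -> ctr[3]=2
Ev 6: PC=7 idx=3 pred=T actual=T -> ctr[3]=3
Ev 7: PC=7 idx=3 pred=T actual=T -> ctr[3]=3

Answer: 3 3 3 3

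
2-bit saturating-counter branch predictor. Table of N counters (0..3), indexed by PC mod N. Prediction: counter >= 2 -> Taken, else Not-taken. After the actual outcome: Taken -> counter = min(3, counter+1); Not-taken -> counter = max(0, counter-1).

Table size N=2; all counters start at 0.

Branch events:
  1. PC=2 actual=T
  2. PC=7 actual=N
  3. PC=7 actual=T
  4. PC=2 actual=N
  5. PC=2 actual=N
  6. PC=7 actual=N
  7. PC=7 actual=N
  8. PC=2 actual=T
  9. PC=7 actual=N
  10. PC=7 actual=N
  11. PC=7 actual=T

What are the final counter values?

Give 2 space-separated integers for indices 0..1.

Ev 1: PC=2 idx=0 pred=N actual=T -> ctr[0]=1
Ev 2: PC=7 idx=1 pred=N actual=N -> ctr[1]=0
Ev 3: PC=7 idx=1 pred=N actual=T -> ctr[1]=1
Ev 4: PC=2 idx=0 pred=N actual=N -> ctr[0]=0
Ev 5: PC=2 idx=0 pred=N actual=N -> ctr[0]=0
Ev 6: PC=7 idx=1 pred=N actual=N -> ctr[1]=0
Ev 7: PC=7 idx=1 pred=N actual=N -> ctr[1]=0
Ev 8: PC=2 idx=0 pred=N actual=T -> ctr[0]=1
Ev 9: PC=7 idx=1 pred=N actual=N -> ctr[1]=0
Ev 10: PC=7 idx=1 pred=N actual=N -> ctr[1]=0
Ev 11: PC=7 idx=1 pred=N actual=T -> ctr[1]=1

Answer: 1 1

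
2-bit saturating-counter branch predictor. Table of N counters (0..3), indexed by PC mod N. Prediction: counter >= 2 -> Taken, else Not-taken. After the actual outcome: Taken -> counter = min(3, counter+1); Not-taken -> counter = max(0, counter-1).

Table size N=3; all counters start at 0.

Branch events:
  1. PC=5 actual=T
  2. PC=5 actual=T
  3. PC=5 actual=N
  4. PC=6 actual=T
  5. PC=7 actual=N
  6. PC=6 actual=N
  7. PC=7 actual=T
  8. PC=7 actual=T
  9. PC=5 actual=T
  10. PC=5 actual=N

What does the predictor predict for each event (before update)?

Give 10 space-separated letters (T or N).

Ev 1: PC=5 idx=2 pred=N actual=T -> ctr[2]=1
Ev 2: PC=5 idx=2 pred=N actual=T -> ctr[2]=2
Ev 3: PC=5 idx=2 pred=T actual=N -> ctr[2]=1
Ev 4: PC=6 idx=0 pred=N actual=T -> ctr[0]=1
Ev 5: PC=7 idx=1 pred=N actual=N -> ctr[1]=0
Ev 6: PC=6 idx=0 pred=N actual=N -> ctr[0]=0
Ev 7: PC=7 idx=1 pred=N actual=T -> ctr[1]=1
Ev 8: PC=7 idx=1 pred=N actual=T -> ctr[1]=2
Ev 9: PC=5 idx=2 pred=N actual=T -> ctr[2]=2
Ev 10: PC=5 idx=2 pred=T actual=N -> ctr[2]=1

Answer: N N T N N N N N N T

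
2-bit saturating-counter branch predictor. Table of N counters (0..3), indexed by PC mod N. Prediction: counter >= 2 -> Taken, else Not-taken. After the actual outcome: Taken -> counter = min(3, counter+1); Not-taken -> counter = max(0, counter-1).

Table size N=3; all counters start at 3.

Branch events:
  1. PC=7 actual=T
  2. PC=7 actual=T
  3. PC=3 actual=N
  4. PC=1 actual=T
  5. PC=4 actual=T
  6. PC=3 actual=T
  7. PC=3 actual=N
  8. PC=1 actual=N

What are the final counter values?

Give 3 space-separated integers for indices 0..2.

Ev 1: PC=7 idx=1 pred=T actual=T -> ctr[1]=3
Ev 2: PC=7 idx=1 pred=T actual=T -> ctr[1]=3
Ev 3: PC=3 idx=0 pred=T actual=N -> ctr[0]=2
Ev 4: PC=1 idx=1 pred=T actual=T -> ctr[1]=3
Ev 5: PC=4 idx=1 pred=T actual=T -> ctr[1]=3
Ev 6: PC=3 idx=0 pred=T actual=T -> ctr[0]=3
Ev 7: PC=3 idx=0 pred=T actual=N -> ctr[0]=2
Ev 8: PC=1 idx=1 pred=T actual=N -> ctr[1]=2

Answer: 2 2 3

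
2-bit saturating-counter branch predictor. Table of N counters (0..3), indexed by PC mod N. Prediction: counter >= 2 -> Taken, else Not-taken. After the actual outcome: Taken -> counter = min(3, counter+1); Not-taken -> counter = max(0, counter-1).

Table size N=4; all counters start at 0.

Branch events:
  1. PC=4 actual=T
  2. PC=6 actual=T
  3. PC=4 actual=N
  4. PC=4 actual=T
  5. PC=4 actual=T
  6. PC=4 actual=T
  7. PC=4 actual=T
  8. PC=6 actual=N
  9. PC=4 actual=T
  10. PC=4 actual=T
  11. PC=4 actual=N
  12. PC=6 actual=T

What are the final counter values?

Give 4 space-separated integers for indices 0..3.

Answer: 2 0 1 0

Derivation:
Ev 1: PC=4 idx=0 pred=N actual=T -> ctr[0]=1
Ev 2: PC=6 idx=2 pred=N actual=T -> ctr[2]=1
Ev 3: PC=4 idx=0 pred=N actual=N -> ctr[0]=0
Ev 4: PC=4 idx=0 pred=N actual=T -> ctr[0]=1
Ev 5: PC=4 idx=0 pred=N actual=T -> ctr[0]=2
Ev 6: PC=4 idx=0 pred=T actual=T -> ctr[0]=3
Ev 7: PC=4 idx=0 pred=T actual=T -> ctr[0]=3
Ev 8: PC=6 idx=2 pred=N actual=N -> ctr[2]=0
Ev 9: PC=4 idx=0 pred=T actual=T -> ctr[0]=3
Ev 10: PC=4 idx=0 pred=T actual=T -> ctr[0]=3
Ev 11: PC=4 idx=0 pred=T actual=N -> ctr[0]=2
Ev 12: PC=6 idx=2 pred=N actual=T -> ctr[2]=1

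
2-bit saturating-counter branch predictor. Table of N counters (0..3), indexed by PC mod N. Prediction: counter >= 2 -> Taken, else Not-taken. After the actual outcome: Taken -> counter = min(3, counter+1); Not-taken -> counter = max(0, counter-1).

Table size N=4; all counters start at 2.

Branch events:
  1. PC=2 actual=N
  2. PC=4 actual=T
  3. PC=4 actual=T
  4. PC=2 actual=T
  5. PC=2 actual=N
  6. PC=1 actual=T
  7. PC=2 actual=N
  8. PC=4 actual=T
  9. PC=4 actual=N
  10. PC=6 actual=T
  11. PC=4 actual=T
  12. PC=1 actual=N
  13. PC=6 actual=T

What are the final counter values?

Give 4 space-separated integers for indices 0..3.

Ev 1: PC=2 idx=2 pred=T actual=N -> ctr[2]=1
Ev 2: PC=4 idx=0 pred=T actual=T -> ctr[0]=3
Ev 3: PC=4 idx=0 pred=T actual=T -> ctr[0]=3
Ev 4: PC=2 idx=2 pred=N actual=T -> ctr[2]=2
Ev 5: PC=2 idx=2 pred=T actual=N -> ctr[2]=1
Ev 6: PC=1 idx=1 pred=T actual=T -> ctr[1]=3
Ev 7: PC=2 idx=2 pred=N actual=N -> ctr[2]=0
Ev 8: PC=4 idx=0 pred=T actual=T -> ctr[0]=3
Ev 9: PC=4 idx=0 pred=T actual=N -> ctr[0]=2
Ev 10: PC=6 idx=2 pred=N actual=T -> ctr[2]=1
Ev 11: PC=4 idx=0 pred=T actual=T -> ctr[0]=3
Ev 12: PC=1 idx=1 pred=T actual=N -> ctr[1]=2
Ev 13: PC=6 idx=2 pred=N actual=T -> ctr[2]=2

Answer: 3 2 2 2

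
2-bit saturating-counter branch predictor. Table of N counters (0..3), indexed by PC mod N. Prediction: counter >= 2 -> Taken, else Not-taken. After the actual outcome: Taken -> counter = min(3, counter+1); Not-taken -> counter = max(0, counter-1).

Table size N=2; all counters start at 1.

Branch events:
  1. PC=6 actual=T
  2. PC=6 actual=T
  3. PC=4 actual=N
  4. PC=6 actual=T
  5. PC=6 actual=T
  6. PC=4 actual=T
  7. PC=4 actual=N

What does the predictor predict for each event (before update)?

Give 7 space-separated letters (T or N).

Answer: N T T T T T T

Derivation:
Ev 1: PC=6 idx=0 pred=N actual=T -> ctr[0]=2
Ev 2: PC=6 idx=0 pred=T actual=T -> ctr[0]=3
Ev 3: PC=4 idx=0 pred=T actual=N -> ctr[0]=2
Ev 4: PC=6 idx=0 pred=T actual=T -> ctr[0]=3
Ev 5: PC=6 idx=0 pred=T actual=T -> ctr[0]=3
Ev 6: PC=4 idx=0 pred=T actual=T -> ctr[0]=3
Ev 7: PC=4 idx=0 pred=T actual=N -> ctr[0]=2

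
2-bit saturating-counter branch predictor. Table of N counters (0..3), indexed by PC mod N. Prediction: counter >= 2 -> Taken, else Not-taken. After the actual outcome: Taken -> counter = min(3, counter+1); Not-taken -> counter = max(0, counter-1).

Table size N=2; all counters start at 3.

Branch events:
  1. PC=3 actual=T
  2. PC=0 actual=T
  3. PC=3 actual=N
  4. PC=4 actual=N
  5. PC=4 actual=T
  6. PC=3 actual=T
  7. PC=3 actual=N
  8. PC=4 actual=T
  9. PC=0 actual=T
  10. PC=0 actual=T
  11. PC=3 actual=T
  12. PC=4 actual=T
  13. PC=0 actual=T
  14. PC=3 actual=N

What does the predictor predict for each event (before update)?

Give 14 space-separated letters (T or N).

Answer: T T T T T T T T T T T T T T

Derivation:
Ev 1: PC=3 idx=1 pred=T actual=T -> ctr[1]=3
Ev 2: PC=0 idx=0 pred=T actual=T -> ctr[0]=3
Ev 3: PC=3 idx=1 pred=T actual=N -> ctr[1]=2
Ev 4: PC=4 idx=0 pred=T actual=N -> ctr[0]=2
Ev 5: PC=4 idx=0 pred=T actual=T -> ctr[0]=3
Ev 6: PC=3 idx=1 pred=T actual=T -> ctr[1]=3
Ev 7: PC=3 idx=1 pred=T actual=N -> ctr[1]=2
Ev 8: PC=4 idx=0 pred=T actual=T -> ctr[0]=3
Ev 9: PC=0 idx=0 pred=T actual=T -> ctr[0]=3
Ev 10: PC=0 idx=0 pred=T actual=T -> ctr[0]=3
Ev 11: PC=3 idx=1 pred=T actual=T -> ctr[1]=3
Ev 12: PC=4 idx=0 pred=T actual=T -> ctr[0]=3
Ev 13: PC=0 idx=0 pred=T actual=T -> ctr[0]=3
Ev 14: PC=3 idx=1 pred=T actual=N -> ctr[1]=2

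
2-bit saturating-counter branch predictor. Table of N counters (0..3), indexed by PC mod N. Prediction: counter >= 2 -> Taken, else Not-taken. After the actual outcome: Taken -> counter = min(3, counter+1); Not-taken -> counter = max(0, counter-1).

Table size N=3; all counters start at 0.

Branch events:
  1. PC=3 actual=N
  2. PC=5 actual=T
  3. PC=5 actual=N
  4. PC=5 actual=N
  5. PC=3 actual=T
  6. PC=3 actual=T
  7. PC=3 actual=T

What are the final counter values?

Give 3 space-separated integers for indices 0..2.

Ev 1: PC=3 idx=0 pred=N actual=N -> ctr[0]=0
Ev 2: PC=5 idx=2 pred=N actual=T -> ctr[2]=1
Ev 3: PC=5 idx=2 pred=N actual=N -> ctr[2]=0
Ev 4: PC=5 idx=2 pred=N actual=N -> ctr[2]=0
Ev 5: PC=3 idx=0 pred=N actual=T -> ctr[0]=1
Ev 6: PC=3 idx=0 pred=N actual=T -> ctr[0]=2
Ev 7: PC=3 idx=0 pred=T actual=T -> ctr[0]=3

Answer: 3 0 0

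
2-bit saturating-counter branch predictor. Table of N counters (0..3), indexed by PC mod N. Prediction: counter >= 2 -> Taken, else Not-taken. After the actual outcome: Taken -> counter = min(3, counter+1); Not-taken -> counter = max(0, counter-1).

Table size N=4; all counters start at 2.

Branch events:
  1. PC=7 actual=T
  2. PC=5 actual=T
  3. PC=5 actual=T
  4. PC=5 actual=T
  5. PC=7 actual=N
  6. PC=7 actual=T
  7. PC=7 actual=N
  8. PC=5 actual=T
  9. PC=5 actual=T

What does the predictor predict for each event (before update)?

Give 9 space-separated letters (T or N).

Ev 1: PC=7 idx=3 pred=T actual=T -> ctr[3]=3
Ev 2: PC=5 idx=1 pred=T actual=T -> ctr[1]=3
Ev 3: PC=5 idx=1 pred=T actual=T -> ctr[1]=3
Ev 4: PC=5 idx=1 pred=T actual=T -> ctr[1]=3
Ev 5: PC=7 idx=3 pred=T actual=N -> ctr[3]=2
Ev 6: PC=7 idx=3 pred=T actual=T -> ctr[3]=3
Ev 7: PC=7 idx=3 pred=T actual=N -> ctr[3]=2
Ev 8: PC=5 idx=1 pred=T actual=T -> ctr[1]=3
Ev 9: PC=5 idx=1 pred=T actual=T -> ctr[1]=3

Answer: T T T T T T T T T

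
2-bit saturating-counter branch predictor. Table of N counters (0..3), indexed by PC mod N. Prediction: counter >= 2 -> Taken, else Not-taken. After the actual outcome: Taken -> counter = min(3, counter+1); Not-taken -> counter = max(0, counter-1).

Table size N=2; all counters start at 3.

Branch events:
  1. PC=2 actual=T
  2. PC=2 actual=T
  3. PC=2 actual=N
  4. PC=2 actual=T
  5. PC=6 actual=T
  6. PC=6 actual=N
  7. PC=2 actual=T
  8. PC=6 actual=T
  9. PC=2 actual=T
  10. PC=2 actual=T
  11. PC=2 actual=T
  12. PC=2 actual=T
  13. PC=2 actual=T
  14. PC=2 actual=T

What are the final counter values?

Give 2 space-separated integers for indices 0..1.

Answer: 3 3

Derivation:
Ev 1: PC=2 idx=0 pred=T actual=T -> ctr[0]=3
Ev 2: PC=2 idx=0 pred=T actual=T -> ctr[0]=3
Ev 3: PC=2 idx=0 pred=T actual=N -> ctr[0]=2
Ev 4: PC=2 idx=0 pred=T actual=T -> ctr[0]=3
Ev 5: PC=6 idx=0 pred=T actual=T -> ctr[0]=3
Ev 6: PC=6 idx=0 pred=T actual=N -> ctr[0]=2
Ev 7: PC=2 idx=0 pred=T actual=T -> ctr[0]=3
Ev 8: PC=6 idx=0 pred=T actual=T -> ctr[0]=3
Ev 9: PC=2 idx=0 pred=T actual=T -> ctr[0]=3
Ev 10: PC=2 idx=0 pred=T actual=T -> ctr[0]=3
Ev 11: PC=2 idx=0 pred=T actual=T -> ctr[0]=3
Ev 12: PC=2 idx=0 pred=T actual=T -> ctr[0]=3
Ev 13: PC=2 idx=0 pred=T actual=T -> ctr[0]=3
Ev 14: PC=2 idx=0 pred=T actual=T -> ctr[0]=3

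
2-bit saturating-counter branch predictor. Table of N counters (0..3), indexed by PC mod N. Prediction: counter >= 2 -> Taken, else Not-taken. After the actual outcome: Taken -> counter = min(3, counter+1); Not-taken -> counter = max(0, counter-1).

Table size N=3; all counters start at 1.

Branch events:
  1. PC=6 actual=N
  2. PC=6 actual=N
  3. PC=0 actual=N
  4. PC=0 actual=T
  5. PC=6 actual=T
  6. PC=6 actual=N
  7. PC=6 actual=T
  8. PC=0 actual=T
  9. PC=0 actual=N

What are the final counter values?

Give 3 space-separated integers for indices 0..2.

Answer: 2 1 1

Derivation:
Ev 1: PC=6 idx=0 pred=N actual=N -> ctr[0]=0
Ev 2: PC=6 idx=0 pred=N actual=N -> ctr[0]=0
Ev 3: PC=0 idx=0 pred=N actual=N -> ctr[0]=0
Ev 4: PC=0 idx=0 pred=N actual=T -> ctr[0]=1
Ev 5: PC=6 idx=0 pred=N actual=T -> ctr[0]=2
Ev 6: PC=6 idx=0 pred=T actual=N -> ctr[0]=1
Ev 7: PC=6 idx=0 pred=N actual=T -> ctr[0]=2
Ev 8: PC=0 idx=0 pred=T actual=T -> ctr[0]=3
Ev 9: PC=0 idx=0 pred=T actual=N -> ctr[0]=2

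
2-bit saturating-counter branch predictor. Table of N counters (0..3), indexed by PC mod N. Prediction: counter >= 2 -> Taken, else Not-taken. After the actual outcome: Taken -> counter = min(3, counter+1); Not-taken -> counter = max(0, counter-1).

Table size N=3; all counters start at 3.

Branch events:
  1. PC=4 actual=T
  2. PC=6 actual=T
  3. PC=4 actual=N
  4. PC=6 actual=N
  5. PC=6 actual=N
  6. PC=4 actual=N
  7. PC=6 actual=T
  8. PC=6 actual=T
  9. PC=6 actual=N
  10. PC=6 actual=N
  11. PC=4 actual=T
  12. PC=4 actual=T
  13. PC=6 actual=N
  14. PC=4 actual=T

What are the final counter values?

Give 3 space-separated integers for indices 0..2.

Ev 1: PC=4 idx=1 pred=T actual=T -> ctr[1]=3
Ev 2: PC=6 idx=0 pred=T actual=T -> ctr[0]=3
Ev 3: PC=4 idx=1 pred=T actual=N -> ctr[1]=2
Ev 4: PC=6 idx=0 pred=T actual=N -> ctr[0]=2
Ev 5: PC=6 idx=0 pred=T actual=N -> ctr[0]=1
Ev 6: PC=4 idx=1 pred=T actual=N -> ctr[1]=1
Ev 7: PC=6 idx=0 pred=N actual=T -> ctr[0]=2
Ev 8: PC=6 idx=0 pred=T actual=T -> ctr[0]=3
Ev 9: PC=6 idx=0 pred=T actual=N -> ctr[0]=2
Ev 10: PC=6 idx=0 pred=T actual=N -> ctr[0]=1
Ev 11: PC=4 idx=1 pred=N actual=T -> ctr[1]=2
Ev 12: PC=4 idx=1 pred=T actual=T -> ctr[1]=3
Ev 13: PC=6 idx=0 pred=N actual=N -> ctr[0]=0
Ev 14: PC=4 idx=1 pred=T actual=T -> ctr[1]=3

Answer: 0 3 3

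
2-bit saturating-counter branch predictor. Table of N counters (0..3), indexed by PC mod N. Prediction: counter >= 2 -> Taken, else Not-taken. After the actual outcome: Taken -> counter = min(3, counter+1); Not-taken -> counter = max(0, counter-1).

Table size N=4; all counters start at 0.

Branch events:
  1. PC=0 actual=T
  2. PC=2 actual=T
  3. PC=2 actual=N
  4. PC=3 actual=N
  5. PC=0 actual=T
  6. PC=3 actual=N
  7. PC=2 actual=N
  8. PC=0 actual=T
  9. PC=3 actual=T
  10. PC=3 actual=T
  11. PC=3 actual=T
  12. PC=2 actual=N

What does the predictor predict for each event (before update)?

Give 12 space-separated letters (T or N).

Answer: N N N N N N N T N N T N

Derivation:
Ev 1: PC=0 idx=0 pred=N actual=T -> ctr[0]=1
Ev 2: PC=2 idx=2 pred=N actual=T -> ctr[2]=1
Ev 3: PC=2 idx=2 pred=N actual=N -> ctr[2]=0
Ev 4: PC=3 idx=3 pred=N actual=N -> ctr[3]=0
Ev 5: PC=0 idx=0 pred=N actual=T -> ctr[0]=2
Ev 6: PC=3 idx=3 pred=N actual=N -> ctr[3]=0
Ev 7: PC=2 idx=2 pred=N actual=N -> ctr[2]=0
Ev 8: PC=0 idx=0 pred=T actual=T -> ctr[0]=3
Ev 9: PC=3 idx=3 pred=N actual=T -> ctr[3]=1
Ev 10: PC=3 idx=3 pred=N actual=T -> ctr[3]=2
Ev 11: PC=3 idx=3 pred=T actual=T -> ctr[3]=3
Ev 12: PC=2 idx=2 pred=N actual=N -> ctr[2]=0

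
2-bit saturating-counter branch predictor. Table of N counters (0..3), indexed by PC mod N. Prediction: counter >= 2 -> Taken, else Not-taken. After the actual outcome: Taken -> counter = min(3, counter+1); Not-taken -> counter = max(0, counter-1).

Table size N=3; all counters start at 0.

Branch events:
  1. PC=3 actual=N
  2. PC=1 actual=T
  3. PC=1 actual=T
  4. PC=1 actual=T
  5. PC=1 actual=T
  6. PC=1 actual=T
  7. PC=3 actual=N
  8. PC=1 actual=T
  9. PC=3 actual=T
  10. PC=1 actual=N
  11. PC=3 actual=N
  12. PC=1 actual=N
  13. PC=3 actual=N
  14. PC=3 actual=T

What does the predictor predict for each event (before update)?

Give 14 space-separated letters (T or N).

Ev 1: PC=3 idx=0 pred=N actual=N -> ctr[0]=0
Ev 2: PC=1 idx=1 pred=N actual=T -> ctr[1]=1
Ev 3: PC=1 idx=1 pred=N actual=T -> ctr[1]=2
Ev 4: PC=1 idx=1 pred=T actual=T -> ctr[1]=3
Ev 5: PC=1 idx=1 pred=T actual=T -> ctr[1]=3
Ev 6: PC=1 idx=1 pred=T actual=T -> ctr[1]=3
Ev 7: PC=3 idx=0 pred=N actual=N -> ctr[0]=0
Ev 8: PC=1 idx=1 pred=T actual=T -> ctr[1]=3
Ev 9: PC=3 idx=0 pred=N actual=T -> ctr[0]=1
Ev 10: PC=1 idx=1 pred=T actual=N -> ctr[1]=2
Ev 11: PC=3 idx=0 pred=N actual=N -> ctr[0]=0
Ev 12: PC=1 idx=1 pred=T actual=N -> ctr[1]=1
Ev 13: PC=3 idx=0 pred=N actual=N -> ctr[0]=0
Ev 14: PC=3 idx=0 pred=N actual=T -> ctr[0]=1

Answer: N N N T T T N T N T N T N N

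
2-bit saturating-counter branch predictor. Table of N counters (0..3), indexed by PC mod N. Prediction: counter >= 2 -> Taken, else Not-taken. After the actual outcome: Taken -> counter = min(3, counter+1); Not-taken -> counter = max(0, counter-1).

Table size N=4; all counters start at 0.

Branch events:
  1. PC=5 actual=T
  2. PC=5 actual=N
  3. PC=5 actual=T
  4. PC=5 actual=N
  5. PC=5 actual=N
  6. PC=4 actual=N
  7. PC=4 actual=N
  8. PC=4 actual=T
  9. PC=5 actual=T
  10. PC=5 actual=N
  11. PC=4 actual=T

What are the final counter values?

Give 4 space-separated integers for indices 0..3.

Ev 1: PC=5 idx=1 pred=N actual=T -> ctr[1]=1
Ev 2: PC=5 idx=1 pred=N actual=N -> ctr[1]=0
Ev 3: PC=5 idx=1 pred=N actual=T -> ctr[1]=1
Ev 4: PC=5 idx=1 pred=N actual=N -> ctr[1]=0
Ev 5: PC=5 idx=1 pred=N actual=N -> ctr[1]=0
Ev 6: PC=4 idx=0 pred=N actual=N -> ctr[0]=0
Ev 7: PC=4 idx=0 pred=N actual=N -> ctr[0]=0
Ev 8: PC=4 idx=0 pred=N actual=T -> ctr[0]=1
Ev 9: PC=5 idx=1 pred=N actual=T -> ctr[1]=1
Ev 10: PC=5 idx=1 pred=N actual=N -> ctr[1]=0
Ev 11: PC=4 idx=0 pred=N actual=T -> ctr[0]=2

Answer: 2 0 0 0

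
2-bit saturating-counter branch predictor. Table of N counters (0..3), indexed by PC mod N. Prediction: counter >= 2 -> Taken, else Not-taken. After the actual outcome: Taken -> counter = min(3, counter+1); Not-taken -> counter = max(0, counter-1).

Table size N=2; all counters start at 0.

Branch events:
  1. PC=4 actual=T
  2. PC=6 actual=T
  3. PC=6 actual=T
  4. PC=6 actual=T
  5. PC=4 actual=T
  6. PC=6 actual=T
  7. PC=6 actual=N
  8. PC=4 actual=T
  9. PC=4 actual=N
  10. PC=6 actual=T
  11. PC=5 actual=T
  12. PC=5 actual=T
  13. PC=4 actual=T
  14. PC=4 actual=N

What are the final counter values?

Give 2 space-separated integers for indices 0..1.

Answer: 2 2

Derivation:
Ev 1: PC=4 idx=0 pred=N actual=T -> ctr[0]=1
Ev 2: PC=6 idx=0 pred=N actual=T -> ctr[0]=2
Ev 3: PC=6 idx=0 pred=T actual=T -> ctr[0]=3
Ev 4: PC=6 idx=0 pred=T actual=T -> ctr[0]=3
Ev 5: PC=4 idx=0 pred=T actual=T -> ctr[0]=3
Ev 6: PC=6 idx=0 pred=T actual=T -> ctr[0]=3
Ev 7: PC=6 idx=0 pred=T actual=N -> ctr[0]=2
Ev 8: PC=4 idx=0 pred=T actual=T -> ctr[0]=3
Ev 9: PC=4 idx=0 pred=T actual=N -> ctr[0]=2
Ev 10: PC=6 idx=0 pred=T actual=T -> ctr[0]=3
Ev 11: PC=5 idx=1 pred=N actual=T -> ctr[1]=1
Ev 12: PC=5 idx=1 pred=N actual=T -> ctr[1]=2
Ev 13: PC=4 idx=0 pred=T actual=T -> ctr[0]=3
Ev 14: PC=4 idx=0 pred=T actual=N -> ctr[0]=2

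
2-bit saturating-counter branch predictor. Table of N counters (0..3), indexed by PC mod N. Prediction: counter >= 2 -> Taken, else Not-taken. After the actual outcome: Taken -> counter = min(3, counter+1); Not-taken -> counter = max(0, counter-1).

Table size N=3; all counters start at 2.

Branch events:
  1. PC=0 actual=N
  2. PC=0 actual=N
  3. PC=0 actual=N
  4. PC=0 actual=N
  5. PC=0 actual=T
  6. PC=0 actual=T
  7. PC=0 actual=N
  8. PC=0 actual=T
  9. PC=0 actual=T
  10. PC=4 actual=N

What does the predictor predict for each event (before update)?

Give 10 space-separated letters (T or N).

Ev 1: PC=0 idx=0 pred=T actual=N -> ctr[0]=1
Ev 2: PC=0 idx=0 pred=N actual=N -> ctr[0]=0
Ev 3: PC=0 idx=0 pred=N actual=N -> ctr[0]=0
Ev 4: PC=0 idx=0 pred=N actual=N -> ctr[0]=0
Ev 5: PC=0 idx=0 pred=N actual=T -> ctr[0]=1
Ev 6: PC=0 idx=0 pred=N actual=T -> ctr[0]=2
Ev 7: PC=0 idx=0 pred=T actual=N -> ctr[0]=1
Ev 8: PC=0 idx=0 pred=N actual=T -> ctr[0]=2
Ev 9: PC=0 idx=0 pred=T actual=T -> ctr[0]=3
Ev 10: PC=4 idx=1 pred=T actual=N -> ctr[1]=1

Answer: T N N N N N T N T T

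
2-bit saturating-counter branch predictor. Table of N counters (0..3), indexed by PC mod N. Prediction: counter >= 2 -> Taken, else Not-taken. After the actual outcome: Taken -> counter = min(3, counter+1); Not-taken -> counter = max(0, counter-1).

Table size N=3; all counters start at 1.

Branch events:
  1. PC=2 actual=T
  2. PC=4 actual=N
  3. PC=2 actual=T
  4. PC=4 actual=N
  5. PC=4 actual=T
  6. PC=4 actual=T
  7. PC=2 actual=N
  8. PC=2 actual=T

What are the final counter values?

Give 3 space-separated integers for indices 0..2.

Ev 1: PC=2 idx=2 pred=N actual=T -> ctr[2]=2
Ev 2: PC=4 idx=1 pred=N actual=N -> ctr[1]=0
Ev 3: PC=2 idx=2 pred=T actual=T -> ctr[2]=3
Ev 4: PC=4 idx=1 pred=N actual=N -> ctr[1]=0
Ev 5: PC=4 idx=1 pred=N actual=T -> ctr[1]=1
Ev 6: PC=4 idx=1 pred=N actual=T -> ctr[1]=2
Ev 7: PC=2 idx=2 pred=T actual=N -> ctr[2]=2
Ev 8: PC=2 idx=2 pred=T actual=T -> ctr[2]=3

Answer: 1 2 3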